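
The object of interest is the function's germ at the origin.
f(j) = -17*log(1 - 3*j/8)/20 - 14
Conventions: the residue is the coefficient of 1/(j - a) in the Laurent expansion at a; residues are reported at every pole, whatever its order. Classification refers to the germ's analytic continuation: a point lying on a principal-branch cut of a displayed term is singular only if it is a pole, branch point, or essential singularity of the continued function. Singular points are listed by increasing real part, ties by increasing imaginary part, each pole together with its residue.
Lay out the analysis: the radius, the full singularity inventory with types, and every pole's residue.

Branch term (-17/20)*log(1 - j/(8/3)): its argument vanishes at j = 8/3, a logarithmic branch point, modulus 8/3.
The radius of convergence is the smallest modulus among the singular points: 8/3.

Radius of convergence at 0: 8/3.
At 8/3: a logarithmic branch point.


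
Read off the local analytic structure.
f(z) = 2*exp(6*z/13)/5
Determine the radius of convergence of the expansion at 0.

The factor exp(6*z/13) is entire and contributes no finite singular point.
The polynomial part has no poles.
No finite singular points: the Taylor series at 0 converges everywhere.

The radius of convergence is infinite.


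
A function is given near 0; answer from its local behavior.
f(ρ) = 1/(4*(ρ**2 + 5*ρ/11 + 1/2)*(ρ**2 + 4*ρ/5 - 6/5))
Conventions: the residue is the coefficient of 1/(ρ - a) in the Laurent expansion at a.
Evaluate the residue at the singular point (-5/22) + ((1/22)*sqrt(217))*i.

The residue is (-1045/77842) + ((59180/8445857)*sqrt(217))*i.

The factor ρ**2 + 5*ρ/11 + 1/2 splits as (ρ - a)(ρ - a') with a = (-5/22) + ((1/22)*sqrt(217))*i, a' = (-5/22) - ((1/22)*sqrt(217))*i. At the order-1 pole a set g(ρ) = (ρ - a)*f(ρ) = [1/(4*(ρ**2 + 4*ρ/5 - 6/5))] / (ρ - a').
Simple pole: residue = g(a) at a = (-5/22) + ((1/22)*sqrt(217))*i, which is (-1045/77842) + ((59180/8445857)*sqrt(217))*i.


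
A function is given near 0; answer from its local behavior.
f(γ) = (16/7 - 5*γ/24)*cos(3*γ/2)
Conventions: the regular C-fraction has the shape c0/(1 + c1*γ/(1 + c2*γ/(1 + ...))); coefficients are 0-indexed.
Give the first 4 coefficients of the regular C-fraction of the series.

The regular C-fraction coefficients are [16/7, 35/384, -167113/13440, 432/35].

Taylor coefficients (expand at 0): a_0 = 16/7, a_1 = -5/24, a_2 = -18/7, a_3 = 15/64.
c0 = a_0 = 16/7. Peel one level at a time: if S = 1 + c*γ/S' with S'(0) = 1, then c is the γ-coefficient of S and S' = c*γ/(S - 1).
S_1 = c0/f = 1 + (35/384)*γ + (167113/147456)*γ^2 + ...; c1 = 35/384.
S_2 = c1*γ/(S_1 - 1) = 1 + (-167113/13440)*γ + (1504017/9800)*γ^2 + ...; c2 = -167113/13440.
S_3 = c2*γ/(S_2 - 1) = 1 + (432/35)*γ + ...; c3 = 432/35.


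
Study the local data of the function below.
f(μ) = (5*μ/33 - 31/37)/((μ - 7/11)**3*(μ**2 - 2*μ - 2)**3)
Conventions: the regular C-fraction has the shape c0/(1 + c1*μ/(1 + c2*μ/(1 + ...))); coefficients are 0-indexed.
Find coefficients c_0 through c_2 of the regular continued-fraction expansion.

Taylor coefficients (expand at 0): a_0 = -41261/101528, a_1 = -1328701/2132088, a_2 = -31796501/9949744.
c0 = a_0 = -41261/101528. Peel one level at a time: if S = 1 + c*μ/S' with S'(0) = 1, then c is the μ-coefficient of S and S' = c*μ/(S - 1).
S_1 = c0/f = 1 + (-10981/7161)*μ + (-565310167/102559842)*μ^2 + ...; c1 = -10981/7161.
S_2 = c1*μ/(S_1 - 1) = 1 + (-565310167/157269882)*μ + ...; c2 = -565310167/157269882.

The regular C-fraction coefficients are [-41261/101528, -10981/7161, -565310167/157269882].


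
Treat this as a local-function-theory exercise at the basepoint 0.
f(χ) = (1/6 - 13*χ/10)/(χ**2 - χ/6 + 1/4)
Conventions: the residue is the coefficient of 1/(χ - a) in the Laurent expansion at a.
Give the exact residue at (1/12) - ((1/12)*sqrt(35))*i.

The residue is (-13/20) + ((1/100)*sqrt(35))*i.

The factor χ**2 - χ/6 + 1/4 splits as (χ - a)(χ - a') with a = (1/12) - ((1/12)*sqrt(35))*i, a' = (1/12) + ((1/12)*sqrt(35))*i. At the order-1 pole a set g(χ) = (χ - a)*f(χ) = [1/6 - 13*χ/10] / (χ - a').
Simple pole: residue = g(a) at a = (1/12) - ((1/12)*sqrt(35))*i, which is (-13/20) + ((1/100)*sqrt(35))*i.


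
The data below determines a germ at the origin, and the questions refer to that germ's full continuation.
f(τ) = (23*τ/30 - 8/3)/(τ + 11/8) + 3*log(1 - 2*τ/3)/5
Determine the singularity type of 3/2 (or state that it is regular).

The point is a logarithmic branch point.

The term (3/5)*log(1 - τ/(3/2)) has argument 1 - 3/2/(3/2) = 0 at 3/2: a logarithmic (infinitely-sheeted) branch point; the remaining terms are analytic or single-valued there.


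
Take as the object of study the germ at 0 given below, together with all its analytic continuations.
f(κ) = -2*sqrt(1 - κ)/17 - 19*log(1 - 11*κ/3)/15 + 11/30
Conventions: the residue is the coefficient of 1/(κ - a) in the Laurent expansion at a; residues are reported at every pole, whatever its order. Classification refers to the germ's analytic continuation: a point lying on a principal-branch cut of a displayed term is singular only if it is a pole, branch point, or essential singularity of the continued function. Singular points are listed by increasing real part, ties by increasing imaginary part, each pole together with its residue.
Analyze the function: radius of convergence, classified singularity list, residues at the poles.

Radius of convergence at 0: 3/11.
At 3/11: a logarithmic branch point.
At 1: an algebraic (square-root) branch point.

Branch term (-19/15)*log(1 - κ/(3/11)): its argument vanishes at κ = 3/11, a logarithmic branch point, modulus 3/11.
Branch term (-2/17)*sqrt(1 - κ/(1)): its argument vanishes at κ = 1, a square-root branch point, modulus 1.
The radius of convergence is the smallest modulus among the singular points: 3/11.
List the singular points by increasing real part (a conjugate pair: the negative imaginary part first).


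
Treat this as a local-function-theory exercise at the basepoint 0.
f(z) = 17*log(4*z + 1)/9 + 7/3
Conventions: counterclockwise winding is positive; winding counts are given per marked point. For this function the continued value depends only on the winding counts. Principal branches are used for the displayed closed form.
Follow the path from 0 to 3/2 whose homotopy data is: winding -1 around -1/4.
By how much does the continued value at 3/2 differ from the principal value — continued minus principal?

The rational part is single-valued and drops out of the difference; each branch term changes only by its own monodromy.
(17/9)*log(1 - z/(-1/4)): each positive loop around -1/4 adds 2*pi*i to the log, so winding -1 contributes (17/9)*(-1)*2*pi*i = -(34/9)*pi*i.
Summing the contributions at z = 3/2 gives -(34/9)*pi*i.

Continued minus principal equals -(34/9)*pi*i.


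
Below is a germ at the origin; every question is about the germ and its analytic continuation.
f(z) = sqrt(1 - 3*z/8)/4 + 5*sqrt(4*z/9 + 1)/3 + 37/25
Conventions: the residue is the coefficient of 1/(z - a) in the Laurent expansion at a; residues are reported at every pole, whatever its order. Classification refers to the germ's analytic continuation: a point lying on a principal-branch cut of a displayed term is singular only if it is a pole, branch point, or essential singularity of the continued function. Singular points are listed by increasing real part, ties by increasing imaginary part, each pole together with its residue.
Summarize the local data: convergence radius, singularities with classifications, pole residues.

Radius of convergence at 0: 9/4.
At -9/4: an algebraic (square-root) branch point.
At 8/3: an algebraic (square-root) branch point.

Branch term (1/4)*sqrt(1 - z/(8/3)): its argument vanishes at z = 8/3, a square-root branch point, modulus 8/3.
Branch term (5/3)*sqrt(1 - z/(-9/4)): its argument vanishes at z = -9/4, a square-root branch point, modulus 9/4.
The radius of convergence is the smallest modulus among the singular points: 9/4.
List the singular points by increasing real part (a conjugate pair: the negative imaginary part first).


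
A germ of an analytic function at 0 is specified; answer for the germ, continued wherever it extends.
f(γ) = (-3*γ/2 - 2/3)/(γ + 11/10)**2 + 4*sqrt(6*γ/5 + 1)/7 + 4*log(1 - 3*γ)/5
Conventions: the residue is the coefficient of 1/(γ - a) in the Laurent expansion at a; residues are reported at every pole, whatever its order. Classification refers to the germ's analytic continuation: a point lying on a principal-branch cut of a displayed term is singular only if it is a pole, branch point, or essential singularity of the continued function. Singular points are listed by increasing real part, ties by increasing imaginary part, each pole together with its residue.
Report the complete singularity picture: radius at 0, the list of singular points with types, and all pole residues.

Radius of convergence at 0: 1/3.
At -11/10: a pole of order 2; residue -3/2.
At -5/6: an algebraic (square-root) branch point.
At 1/3: a logarithmic branch point.

Denominator factor (γ + 11/10)^2: pole of order 2 at -11/10, modulus 11/10.
Branch term (4/7)*sqrt(1 - γ/(-5/6)): its argument vanishes at γ = -5/6, a square-root branch point, modulus 5/6.
Branch term (4/5)*log(1 - γ/(1/3)): its argument vanishes at γ = 1/3, a logarithmic branch point, modulus 1/3.
The radius of convergence is the smallest modulus among the singular points: 1/3.
The branch terms are analytic at -11/10 and contribute nothing to the residue; only the rational part matters.
At the order-2 pole -11/10 set g(γ) = (γ - (-11/10))^2*(rational part) = -3*γ/2 - 2/3.
Order-2 pole: residue = g'(a); g'(-11/10) = -3/2, so the residue is -3/2.
List the singular points by increasing real part (a conjugate pair: the negative imaginary part first).


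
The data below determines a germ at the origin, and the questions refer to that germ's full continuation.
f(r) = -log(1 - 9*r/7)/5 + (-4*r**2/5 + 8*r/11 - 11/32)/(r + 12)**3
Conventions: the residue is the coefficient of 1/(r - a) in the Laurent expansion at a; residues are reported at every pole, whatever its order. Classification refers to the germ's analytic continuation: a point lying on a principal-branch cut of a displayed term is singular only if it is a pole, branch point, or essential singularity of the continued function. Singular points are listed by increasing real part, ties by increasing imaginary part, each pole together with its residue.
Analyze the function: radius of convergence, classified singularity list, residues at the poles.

Radius of convergence at 0: 7/9.
At -12: a pole of order 3; residue -4/5.
At 7/9: a logarithmic branch point.

Denominator factor (r + 12)^3: pole of order 3 at -12, modulus 12.
Branch term (-1/5)*log(1 - r/(7/9)): its argument vanishes at r = 7/9, a logarithmic branch point, modulus 7/9.
The radius of convergence is the smallest modulus among the singular points: 7/9.
The branch term is analytic at -12 and contributes nothing to the residue; only the rational part matters.
At the order-3 pole -12 set g(r) = (r - (-12))^3*(rational part) = -4*r**2/5 + 8*r/11 - 11/32.
Order-3 pole: residue = g''(a)/2; g''(-12) = -8/5, so the residue is -4/5.
List the singular points by increasing real part (a conjugate pair: the negative imaginary part first).


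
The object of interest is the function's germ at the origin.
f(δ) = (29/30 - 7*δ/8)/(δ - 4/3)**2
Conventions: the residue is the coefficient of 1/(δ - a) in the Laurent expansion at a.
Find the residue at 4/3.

The residue is -7/8.

At the order-2 pole 4/3 set g(δ) = (δ - (4/3))^2*f(δ) = 29/30 - 7*δ/8.
Order-2 pole: residue = g'(a); g'(4/3) = -7/8, so the residue is -7/8.


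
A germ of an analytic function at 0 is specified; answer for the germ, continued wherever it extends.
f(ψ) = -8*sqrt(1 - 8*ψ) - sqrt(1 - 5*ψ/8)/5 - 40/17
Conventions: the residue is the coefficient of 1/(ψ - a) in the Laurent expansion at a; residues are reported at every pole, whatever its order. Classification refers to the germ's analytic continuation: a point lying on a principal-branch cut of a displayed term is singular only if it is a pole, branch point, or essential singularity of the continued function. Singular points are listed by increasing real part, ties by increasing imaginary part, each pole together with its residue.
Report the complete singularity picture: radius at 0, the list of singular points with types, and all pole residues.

Radius of convergence at 0: 1/8.
At 1/8: an algebraic (square-root) branch point.
At 8/5: an algebraic (square-root) branch point.

Branch term (-8)*sqrt(1 - ψ/(1/8)): its argument vanishes at ψ = 1/8, a square-root branch point, modulus 1/8.
Branch term (-1/5)*sqrt(1 - ψ/(8/5)): its argument vanishes at ψ = 8/5, a square-root branch point, modulus 8/5.
The radius of convergence is the smallest modulus among the singular points: 1/8.
List the singular points by increasing real part (a conjugate pair: the negative imaginary part first).


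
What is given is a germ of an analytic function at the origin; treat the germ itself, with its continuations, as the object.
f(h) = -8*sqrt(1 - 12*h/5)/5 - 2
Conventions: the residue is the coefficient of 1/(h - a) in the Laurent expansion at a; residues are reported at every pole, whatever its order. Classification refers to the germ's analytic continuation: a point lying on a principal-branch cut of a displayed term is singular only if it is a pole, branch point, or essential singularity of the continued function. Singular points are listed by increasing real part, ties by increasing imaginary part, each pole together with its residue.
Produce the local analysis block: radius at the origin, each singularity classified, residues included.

Branch term (-8/5)*sqrt(1 - h/(5/12)): its argument vanishes at h = 5/12, a square-root branch point, modulus 5/12.
The radius of convergence is the smallest modulus among the singular points: 5/12.

Radius of convergence at 0: 5/12.
At 5/12: an algebraic (square-root) branch point.


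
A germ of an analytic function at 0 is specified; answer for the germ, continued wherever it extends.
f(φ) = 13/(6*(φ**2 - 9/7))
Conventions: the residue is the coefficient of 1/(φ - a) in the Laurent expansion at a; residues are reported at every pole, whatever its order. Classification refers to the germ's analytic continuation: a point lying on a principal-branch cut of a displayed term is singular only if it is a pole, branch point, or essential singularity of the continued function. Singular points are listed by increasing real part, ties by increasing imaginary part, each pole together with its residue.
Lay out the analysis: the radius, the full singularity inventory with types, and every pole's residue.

Denominator factor (φ**2 - 9/7): discriminant 36/7, real irrational roots (3/7)*sqrt(7) and -(3/7)*sqrt(7); poles of order 1, moduli (3/7)*sqrt(7) and (3/7)*sqrt(7).
The radius of convergence is the smallest modulus among the singular points: (3/7)*sqrt(7).
The factor φ**2 - 9/7 splits as (φ - a)(φ - a') with a = -(3/7)*sqrt(7), a' = (3/7)*sqrt(7). At the order-1 pole a set g(φ) = (φ - a)*f(φ) = [13/6] / (φ - a').
Simple pole: residue = g(a) at a = -(3/7)*sqrt(7), which is -(13/36)*sqrt(7).
The factor φ**2 - 9/7 splits as (φ - a)(φ - a') with a = (3/7)*sqrt(7), a' = -(3/7)*sqrt(7). At the order-1 pole a set g(φ) = (φ - a)*f(φ) = [13/6] / (φ - a').
Simple pole: residue = g(a) at a = (3/7)*sqrt(7), which is (13/36)*sqrt(7).
List the singular points by increasing real part (a conjugate pair: the negative imaginary part first).

Radius of convergence at 0: (3/7)*sqrt(7).
At -(3/7)*sqrt(7): a pole of order 1; residue -(13/36)*sqrt(7).
At (3/7)*sqrt(7): a pole of order 1; residue (13/36)*sqrt(7).


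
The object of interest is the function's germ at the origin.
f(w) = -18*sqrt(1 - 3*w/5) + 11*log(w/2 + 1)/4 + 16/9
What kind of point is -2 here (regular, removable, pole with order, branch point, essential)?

The term (11/4)*log(1 - w/(-2)) has argument 1 - -2/(-2) = 0 at -2: a logarithmic (infinitely-sheeted) branch point; the remaining terms are analytic or single-valued there.

The point is a logarithmic branch point.


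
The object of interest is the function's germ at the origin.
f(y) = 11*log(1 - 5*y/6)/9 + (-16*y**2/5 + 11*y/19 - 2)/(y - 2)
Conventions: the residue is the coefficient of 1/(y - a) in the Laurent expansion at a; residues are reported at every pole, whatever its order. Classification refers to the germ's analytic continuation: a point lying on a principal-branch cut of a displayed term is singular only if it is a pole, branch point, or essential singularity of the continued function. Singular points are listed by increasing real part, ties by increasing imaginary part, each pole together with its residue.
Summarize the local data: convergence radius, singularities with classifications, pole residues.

Radius of convergence at 0: 6/5.
At 6/5: a logarithmic branch point.
At 2: a pole of order 1; residue -1296/95.

Denominator factor (y - 2): pole of order 1 at 2, modulus 2.
Branch term (11/9)*log(1 - y/(6/5)): its argument vanishes at y = 6/5, a logarithmic branch point, modulus 6/5.
The radius of convergence is the smallest modulus among the singular points: 6/5.
The branch term is analytic at 2 and contributes nothing to the residue; only the rational part matters.
At the order-1 pole 2 set g(y) = (y - (2))*(rational part) = -16*y**2/5 + 11*y/19 - 2.
Simple pole: residue = g(a) at a = 2, which is -1296/95.
List the singular points by increasing real part (a conjugate pair: the negative imaginary part first).


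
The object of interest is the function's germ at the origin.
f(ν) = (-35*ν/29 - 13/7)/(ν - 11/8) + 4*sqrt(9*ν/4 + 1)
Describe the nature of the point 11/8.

The denominator factor ν - 11/8 vanishes at 11/8 and appears to the power 1; the numerator there equals -5711/1624, nonzero, and no other factor vanishes.
The branch terms are analytic at this point.
Hence a pole whose order is the multiplicity, 1.

The point is a pole of order 1.


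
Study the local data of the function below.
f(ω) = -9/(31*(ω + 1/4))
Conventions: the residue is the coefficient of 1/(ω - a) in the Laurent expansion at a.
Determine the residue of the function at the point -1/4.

At the order-1 pole -1/4 set g(ω) = (ω - (-1/4))*f(ω) = -9/31.
Simple pole: residue = g(a) at a = -1/4, which is -9/31.

The residue is -9/31.


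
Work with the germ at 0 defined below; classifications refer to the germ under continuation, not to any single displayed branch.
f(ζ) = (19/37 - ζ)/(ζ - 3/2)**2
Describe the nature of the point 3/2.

The point is a pole of order 2.

The denominator factor ζ - 3/2 vanishes at 3/2 and appears to the power 2; the numerator there equals -73/74, nonzero, and no other factor vanishes.
Hence a pole whose order is the multiplicity, 2.


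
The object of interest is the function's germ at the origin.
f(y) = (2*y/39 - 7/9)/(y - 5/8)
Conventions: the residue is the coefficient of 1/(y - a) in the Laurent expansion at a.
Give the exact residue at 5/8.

The residue is -349/468.

At the order-1 pole 5/8 set g(y) = (y - (5/8))*f(y) = 2*y/39 - 7/9.
Simple pole: residue = g(a) at a = 5/8, which is -349/468.


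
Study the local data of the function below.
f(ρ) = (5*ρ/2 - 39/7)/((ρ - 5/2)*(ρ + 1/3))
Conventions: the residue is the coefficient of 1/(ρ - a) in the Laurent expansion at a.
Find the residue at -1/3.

The residue is 269/119.

At the order-1 pole -1/3 set g(ρ) = (ρ - (-1/3))*f(ρ) = (5*ρ/2 - 39/7)/(ρ - 5/2).
Simple pole: residue = g(a) at a = -1/3, which is 269/119.


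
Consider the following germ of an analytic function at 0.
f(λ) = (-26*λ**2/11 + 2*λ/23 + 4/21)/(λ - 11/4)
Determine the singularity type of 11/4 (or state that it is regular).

The denominator factor λ - 11/4 vanishes at 11/4 and appears to the power 1; the numerator there equals -67409/3864, nonzero, and no other factor vanishes.
Hence a pole whose order is the multiplicity, 1.

The point is a pole of order 1.


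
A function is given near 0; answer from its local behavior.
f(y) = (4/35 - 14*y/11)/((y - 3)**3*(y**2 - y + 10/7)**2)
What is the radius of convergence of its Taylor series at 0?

Denominator factor (y - 3)^3: pole of order 3 at 3, modulus 3.
Denominator factor (y**2 - y + 10/7)^2: discriminant -33/7, complex-conjugate roots (1/2) + ((1/14)*sqrt(231))*i and (1/2) - ((1/14)*sqrt(231))*i; poles of order 2, moduli (1/7)*sqrt(70) and (1/7)*sqrt(70).
The radius of convergence is the smallest modulus among the singular points: (1/7)*sqrt(70).

The radius of convergence is (1/7)*sqrt(70).


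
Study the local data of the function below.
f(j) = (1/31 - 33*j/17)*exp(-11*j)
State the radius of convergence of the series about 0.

The factor exp(-11*j) is entire and contributes no finite singular point.
The polynomial part has no poles.
No finite singular points: the Taylor series at 0 converges everywhere.

The radius of convergence is infinite.


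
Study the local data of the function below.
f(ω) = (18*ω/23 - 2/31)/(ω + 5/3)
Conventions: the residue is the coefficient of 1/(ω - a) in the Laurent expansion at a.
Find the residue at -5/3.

At the order-1 pole -5/3 set g(ω) = (ω - (-5/3))*f(ω) = 18*ω/23 - 2/31.
Simple pole: residue = g(a) at a = -5/3, which is -976/713.

The residue is -976/713.


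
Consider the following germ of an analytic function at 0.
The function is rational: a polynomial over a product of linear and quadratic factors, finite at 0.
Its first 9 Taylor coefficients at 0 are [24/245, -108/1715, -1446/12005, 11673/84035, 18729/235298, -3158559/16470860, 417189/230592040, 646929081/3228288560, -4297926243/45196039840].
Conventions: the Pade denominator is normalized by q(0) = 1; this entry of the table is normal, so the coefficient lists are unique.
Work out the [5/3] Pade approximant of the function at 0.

Taylor coefficients needed (read off): a_0 = 24/245, a_1 = -108/1715, a_2 = -1446/12005, a_3 = 11673/84035, a_4 = 18729/235298, a_5 = -3158559/16470860, a_6 = 417189/230592040, a_7 = 646929081/3228288560, a_8 = -4297926243/45196039840.
Write the denominator as Q(χ) = 1 + q1*χ + q2*χ^2 + q3*χ^3. Requiring Q*f - P = O(χ^9) with deg P <= 5 kills the coefficients of χ^6..χ^8 in Q*f:
  χ^6: a_6 + q1*a_5 + q2*a_4 + q3*a_3 = 0, i.e. 417189/230592040 + (-3158559/16470860)*q1 + (18729/235298)*q2 + (11673/84035)*q3 = 0.
  χ^7: a_7 + q1*a_6 + q2*a_5 + q3*a_4 = 0, i.e. 646929081/3228288560 + (417189/230592040)*q1 + (-3158559/16470860)*q2 + (18729/235298)*q3 = 0.
  χ^8: a_8 + q1*a_7 + q2*a_6 + q3*a_5 = 0, i.e. -4297926243/45196039840 + (646929081/3228288560)*q1 + (417189/230592040)*q2 + (-3158559/16470860)*q3 = 0.
Solving this linear system: q1 = 475/4634, q2 = 28807/32438, q3 = -18509/48657.
The numerator is Q*f truncated at degree 5: P0 = a_0 = 24/245; P1 = a_1 + q1*a_0 = -30048/567665; P2 = a_2 + q1*a_1 + q2*a_0 = -22656/567665; P3 = a_3 + q1*a_2 + q2*a_1 + q3*a_0 = 18944/567665; P4 = a_4 + q1*a_3 + q2*a_2 + q3*a_1 = 6144/567665; P5 = a_5 + q1*a_4 + q2*a_3 + q3*a_2 = -8192/567665.

The Pade approximant has numerator coefficients [24/245, -30048/567665, -22656/567665, 18944/567665, 6144/567665, -8192/567665]; denominator coefficients [1, 475/4634, 28807/32438, -18509/48657].


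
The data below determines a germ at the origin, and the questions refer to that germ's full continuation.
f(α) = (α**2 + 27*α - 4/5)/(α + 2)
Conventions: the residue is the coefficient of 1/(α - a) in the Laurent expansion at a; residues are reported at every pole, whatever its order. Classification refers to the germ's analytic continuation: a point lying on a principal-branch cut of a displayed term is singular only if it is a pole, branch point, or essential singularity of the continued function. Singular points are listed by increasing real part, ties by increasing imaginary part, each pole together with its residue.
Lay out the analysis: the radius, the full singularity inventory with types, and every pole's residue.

Radius of convergence at 0: 2.
At -2: a pole of order 1; residue -254/5.

Denominator factor (α + 2): pole of order 1 at -2, modulus 2.
The radius of convergence is the smallest modulus among the singular points: 2.
At the order-1 pole -2 set g(α) = (α - (-2))*f(α) = α**2 + 27*α - 4/5.
Simple pole: residue = g(a) at a = -2, which is -254/5.


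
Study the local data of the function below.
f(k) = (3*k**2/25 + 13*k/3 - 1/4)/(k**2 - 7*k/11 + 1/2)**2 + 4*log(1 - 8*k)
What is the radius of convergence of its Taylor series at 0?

Denominator factor (k**2 - 7*k/11 + 1/2)^2: discriminant -193/121, complex-conjugate roots (7/22) + ((1/22)*sqrt(193))*i and (7/22) - ((1/22)*sqrt(193))*i; poles of order 2, moduli (1/2)*sqrt(2) and (1/2)*sqrt(2).
Branch term (4)*log(1 - k/(1/8)): its argument vanishes at k = 1/8, a logarithmic branch point, modulus 1/8.
The radius of convergence is the smallest modulus among the singular points: 1/8.

The radius of convergence is 1/8.


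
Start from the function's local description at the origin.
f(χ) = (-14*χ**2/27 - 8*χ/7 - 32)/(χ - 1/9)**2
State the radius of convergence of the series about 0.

The radius of convergence is 1/9.

Denominator factor (χ - 1/9)^2: pole of order 2 at 1/9, modulus 1/9.
The radius of convergence is the smallest modulus among the singular points: 1/9.


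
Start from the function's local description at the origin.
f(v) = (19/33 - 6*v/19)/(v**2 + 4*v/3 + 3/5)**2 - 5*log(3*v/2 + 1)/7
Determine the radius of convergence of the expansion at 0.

The radius of convergence is 2/3.

Denominator factor (v**2 + 4*v/3 + 3/5)^2: discriminant -28/45, complex-conjugate roots (-2/3) + ((1/15)*sqrt(35))*i and (-2/3) - ((1/15)*sqrt(35))*i; poles of order 2, moduli (1/5)*sqrt(15) and (1/5)*sqrt(15).
Branch term (-5/7)*log(1 - v/(-2/3)): its argument vanishes at v = -2/3, a logarithmic branch point, modulus 2/3.
The radius of convergence is the smallest modulus among the singular points: 2/3.


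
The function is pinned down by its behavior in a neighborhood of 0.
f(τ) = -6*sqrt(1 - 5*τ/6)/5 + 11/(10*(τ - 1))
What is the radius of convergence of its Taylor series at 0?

The radius of convergence is 1.

Denominator factor (τ - 1): pole of order 1 at 1, modulus 1.
Branch term (-6/5)*sqrt(1 - τ/(6/5)): its argument vanishes at τ = 6/5, a square-root branch point, modulus 6/5.
The radius of convergence is the smallest modulus among the singular points: 1.


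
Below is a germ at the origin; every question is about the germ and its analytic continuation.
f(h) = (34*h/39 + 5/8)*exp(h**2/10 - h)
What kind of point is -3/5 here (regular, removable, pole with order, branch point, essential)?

The point is a regular point.

There is no denominator, hence no pole anywhere.
The factor exp(h**2/10 - h) is entire.
So the germ continues analytically to -3/5.


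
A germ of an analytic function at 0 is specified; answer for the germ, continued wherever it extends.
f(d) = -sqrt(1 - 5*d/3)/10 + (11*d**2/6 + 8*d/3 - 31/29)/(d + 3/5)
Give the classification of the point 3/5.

The term (-1/10)*sqrt(1 - d/(3/5)) has argument 1 - 3/5/(3/5) = 0 at 3/5: a square-root (algebraic, two-sheeted) branch point; the remaining terms are analytic or single-valued there.

The point is an algebraic (square-root) branch point.


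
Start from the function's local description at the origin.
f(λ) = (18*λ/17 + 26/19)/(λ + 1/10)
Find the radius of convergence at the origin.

The radius of convergence is 1/10.

Denominator factor (λ + 1/10): pole of order 1 at -1/10, modulus 1/10.
The radius of convergence is the smallest modulus among the singular points: 1/10.


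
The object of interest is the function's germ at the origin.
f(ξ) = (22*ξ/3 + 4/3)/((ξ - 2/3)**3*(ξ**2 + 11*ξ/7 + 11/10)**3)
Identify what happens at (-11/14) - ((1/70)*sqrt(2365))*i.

The point is a pole of order 3.

The denominator factor ξ**2 + 11*ξ/7 + 11/10 vanishes at (-11/14) - ((1/70)*sqrt(2365))*i and appears to the power 3; the numerator there equals (-31/7) - ((11/105)*sqrt(2365))*i, nonzero, and no other factor vanishes.
Hence a pole whose order is the multiplicity, 3.


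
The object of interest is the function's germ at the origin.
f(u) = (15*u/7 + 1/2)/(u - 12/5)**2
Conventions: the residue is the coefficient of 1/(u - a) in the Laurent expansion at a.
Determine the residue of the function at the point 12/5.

The residue is 15/7.

At the order-2 pole 12/5 set g(u) = (u - (12/5))^2*f(u) = 15*u/7 + 1/2.
Order-2 pole: residue = g'(a); g'(12/5) = 15/7, so the residue is 15/7.


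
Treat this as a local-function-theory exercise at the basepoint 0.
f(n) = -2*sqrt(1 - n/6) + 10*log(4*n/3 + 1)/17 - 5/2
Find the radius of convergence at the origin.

Branch term (-2)*sqrt(1 - n/(6)): its argument vanishes at n = 6, a square-root branch point, modulus 6.
Branch term (10/17)*log(1 - n/(-3/4)): its argument vanishes at n = -3/4, a logarithmic branch point, modulus 3/4.
The radius of convergence is the smallest modulus among the singular points: 3/4.

The radius of convergence is 3/4.


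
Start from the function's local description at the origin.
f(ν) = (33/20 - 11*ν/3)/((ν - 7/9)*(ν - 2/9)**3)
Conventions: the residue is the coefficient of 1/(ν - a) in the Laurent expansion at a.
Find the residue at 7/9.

At the order-1 pole 7/9 set g(ν) = (ν - (7/9))*f(ν) = (33/20 - 11*ν/3)/(ν - 2/9)**3.
Simple pole: residue = g(a) at a = 7/9, which is -17523/2500.

The residue is -17523/2500.


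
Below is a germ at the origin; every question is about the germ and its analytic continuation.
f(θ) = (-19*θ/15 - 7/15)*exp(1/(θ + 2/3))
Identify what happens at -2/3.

The exponent 1/(θ - (-2/3)) has a pole at -2/3, so exp(1/(θ - (-2/3))) takes every nonzero value near it: an essential singularity (not a pole of any order).

The point is an essential singularity.


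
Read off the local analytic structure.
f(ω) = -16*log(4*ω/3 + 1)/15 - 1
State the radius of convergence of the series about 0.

Branch term (-16/15)*log(1 - ω/(-3/4)): its argument vanishes at ω = -3/4, a logarithmic branch point, modulus 3/4.
The radius of convergence is the smallest modulus among the singular points: 3/4.

The radius of convergence is 3/4.


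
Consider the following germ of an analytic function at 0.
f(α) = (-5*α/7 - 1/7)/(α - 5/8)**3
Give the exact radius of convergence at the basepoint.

Denominator factor (α - 5/8)^3: pole of order 3 at 5/8, modulus 5/8.
The radius of convergence is the smallest modulus among the singular points: 5/8.

The radius of convergence is 5/8.


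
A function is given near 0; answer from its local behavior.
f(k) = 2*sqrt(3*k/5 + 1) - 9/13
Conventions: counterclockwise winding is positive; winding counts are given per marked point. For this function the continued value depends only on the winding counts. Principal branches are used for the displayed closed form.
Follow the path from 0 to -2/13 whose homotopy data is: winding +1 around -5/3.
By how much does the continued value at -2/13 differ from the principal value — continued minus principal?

Continued minus principal equals -(4/65)*sqrt(3835).

The rational part is single-valued and drops out of the difference; each branch term changes only by its own monodromy.
(2)*sqrt(1 - k/(-5/3)): winding +1 is odd, the square root flips sign, contributing -2*(2)*sqrt(1 - (-2/13)/(-5/3)) = -2*(2)*sqrt(59/65) = -(4/65)*sqrt(3835).
Summing the contributions at k = -2/13 gives -(4/65)*sqrt(3835).


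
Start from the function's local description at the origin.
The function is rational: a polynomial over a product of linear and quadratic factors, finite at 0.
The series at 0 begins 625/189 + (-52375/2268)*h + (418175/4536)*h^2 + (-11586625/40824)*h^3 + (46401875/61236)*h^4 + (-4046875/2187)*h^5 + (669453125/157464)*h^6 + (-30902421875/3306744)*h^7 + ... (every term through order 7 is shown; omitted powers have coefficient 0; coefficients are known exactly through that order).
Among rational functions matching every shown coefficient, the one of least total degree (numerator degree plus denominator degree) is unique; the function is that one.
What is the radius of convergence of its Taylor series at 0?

The radius of convergence is 3/5.

No rational of total degree below 5 reproduces all 8 coefficients; solving the [2/3] Pade equations on them gives f(h) = (37*h**2/40 - 17*h/12 + 5/7)/(h + 3/5)**3, whose expansion matches every shown term.
Denominator factor (h + 3/5)^3: pole of order 3 at -3/5, modulus 3/5.
The radius of convergence is the smallest modulus among the singular points: 3/5.


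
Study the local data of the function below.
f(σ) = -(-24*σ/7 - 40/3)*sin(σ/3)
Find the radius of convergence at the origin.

The factor -sin(σ/3) is entire and contributes no finite singular point.
The polynomial part has no poles.
No finite singular points: the Taylor series at 0 converges everywhere.

The radius of convergence is infinite.


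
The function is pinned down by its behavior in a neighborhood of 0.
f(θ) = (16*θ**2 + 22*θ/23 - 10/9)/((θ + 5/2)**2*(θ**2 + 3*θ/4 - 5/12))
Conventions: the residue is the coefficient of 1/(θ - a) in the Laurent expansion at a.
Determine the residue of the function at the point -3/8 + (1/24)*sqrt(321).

The factor θ**2 + 3*θ/4 - 5/12 splits as (θ - a)(θ - a') with a = -3/8 + (1/24)*sqrt(321), a' = -3/8 - (1/24)*sqrt(321). At the order-1 pole a set g(θ) = (θ - a)*f(θ) = [(16*θ**2 + 22*θ/23 - 10/9)/(θ + 5/2)**2] / (θ - a').
Simple pole: residue = g(a) at a = -3/8 + (1/24)*sqrt(321), which is -128816/41515 + (2395696/13326315)*sqrt(321).

The residue is -128816/41515 + (2395696/13326315)*sqrt(321).


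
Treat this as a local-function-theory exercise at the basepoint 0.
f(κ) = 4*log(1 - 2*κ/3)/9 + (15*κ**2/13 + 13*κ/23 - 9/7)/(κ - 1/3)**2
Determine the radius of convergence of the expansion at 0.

The radius of convergence is 1/3.

Denominator factor (κ - 1/3)^2: pole of order 2 at 1/3, modulus 1/3.
Branch term (4/9)*log(1 - κ/(3/2)): its argument vanishes at κ = 3/2, a logarithmic branch point, modulus 3/2.
The radius of convergence is the smallest modulus among the singular points: 1/3.


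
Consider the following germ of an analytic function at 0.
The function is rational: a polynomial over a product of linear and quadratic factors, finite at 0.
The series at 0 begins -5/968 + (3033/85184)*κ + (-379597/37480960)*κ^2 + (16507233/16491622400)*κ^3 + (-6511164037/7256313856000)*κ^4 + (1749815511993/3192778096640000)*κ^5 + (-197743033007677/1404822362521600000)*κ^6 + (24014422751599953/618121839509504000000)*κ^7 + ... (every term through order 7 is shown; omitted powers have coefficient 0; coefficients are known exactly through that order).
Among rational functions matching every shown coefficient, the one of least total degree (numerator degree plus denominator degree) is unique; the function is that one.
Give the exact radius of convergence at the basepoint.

The radius of convergence is 8/3.

No rational of total degree below 4 reproduces all 8 coefficients; solving the [1/3] Pade equations on them gives f(κ) = (κ - 5/33)/((κ + 8/3)*(κ**2 - 9*κ/10 + 11)), whose expansion matches every shown term.
Denominator factor (κ**2 - 9*κ/10 + 11): discriminant -4319/100, complex-conjugate roots (9/20) + ((1/20)*sqrt(4319))*i and (9/20) - ((1/20)*sqrt(4319))*i; poles of order 1, moduli sqrt(11) and sqrt(11).
Denominator factor (κ + 8/3): pole of order 1 at -8/3, modulus 8/3.
The radius of convergence is the smallest modulus among the singular points: 8/3.


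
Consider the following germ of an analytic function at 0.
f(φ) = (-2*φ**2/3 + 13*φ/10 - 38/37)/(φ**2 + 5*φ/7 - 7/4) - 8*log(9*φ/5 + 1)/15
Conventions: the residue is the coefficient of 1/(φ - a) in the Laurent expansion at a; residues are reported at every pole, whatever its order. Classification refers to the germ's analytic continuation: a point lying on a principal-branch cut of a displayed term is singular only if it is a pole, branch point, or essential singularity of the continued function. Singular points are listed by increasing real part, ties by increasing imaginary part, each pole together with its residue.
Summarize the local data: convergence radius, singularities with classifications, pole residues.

Radius of convergence at 0: 5/9.
At -5/14 - (2/7)*sqrt(23): a pole of order 1; residue 373/420 + (20509/95312)*sqrt(23).
At -5/9: a logarithmic branch point.
At -5/14 + (2/7)*sqrt(23): a pole of order 1; residue 373/420 - (20509/95312)*sqrt(23).


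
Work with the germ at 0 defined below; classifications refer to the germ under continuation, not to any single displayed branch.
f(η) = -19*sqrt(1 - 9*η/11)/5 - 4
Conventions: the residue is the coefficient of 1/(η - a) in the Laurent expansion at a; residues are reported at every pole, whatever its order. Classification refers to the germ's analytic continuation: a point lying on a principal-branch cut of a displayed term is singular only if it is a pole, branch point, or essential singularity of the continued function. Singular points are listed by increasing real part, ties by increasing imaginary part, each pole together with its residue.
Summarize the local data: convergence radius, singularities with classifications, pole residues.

Radius of convergence at 0: 11/9.
At 11/9: an algebraic (square-root) branch point.

Branch term (-19/5)*sqrt(1 - η/(11/9)): its argument vanishes at η = 11/9, a square-root branch point, modulus 11/9.
The radius of convergence is the smallest modulus among the singular points: 11/9.


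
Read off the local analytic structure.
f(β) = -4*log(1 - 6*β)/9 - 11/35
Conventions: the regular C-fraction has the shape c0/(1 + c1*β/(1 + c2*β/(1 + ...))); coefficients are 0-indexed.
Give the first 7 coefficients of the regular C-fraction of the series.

The regular C-fraction coefficients are [-11/35, 280/33, -379/33, -99/379, -1038/379, -758/865, -1837/865].

Taylor coefficients (expand at 0): a_0 = -11/35, a_1 = 8/3, a_2 = 8, a_3 = 32, a_4 = 144, a_5 = 3456/5, a_6 = 3456.
c0 = a_0 = -11/35. Peel one level at a time: if S = 1 + c*β/S' with S'(0) = 1, then c is the β-coefficient of S and S' = c*β/(S - 1).
S_1 = c0/f = 1 + (280/33)*β + (106120/1089)*β^2 + ...; c1 = 280/33.
S_2 = c1*β/(S_1 - 1) = 1 + (-379/33)*β + (-3)*β^2 + ...; c2 = -379/33.
S_3 = c2*β/(S_2 - 1) = 1 + (-99/379)*β + (-102762/143641)*β^2 + ...; c3 = -99/379.
S_4 = c3*β/(S_3 - 1) = 1 + (-1038/379)*β + (-12/5)*β^2 + ...; c4 = -1038/379.
S_5 = c4*β/(S_4 - 1) = 1 + (-758/865)*β + (-1392446/748225)*β^2 + ...; c5 = -758/865.
S_6 = c5*β/(S_5 - 1) = 1 + (-1837/865)*β + ...; c6 = -1837/865.


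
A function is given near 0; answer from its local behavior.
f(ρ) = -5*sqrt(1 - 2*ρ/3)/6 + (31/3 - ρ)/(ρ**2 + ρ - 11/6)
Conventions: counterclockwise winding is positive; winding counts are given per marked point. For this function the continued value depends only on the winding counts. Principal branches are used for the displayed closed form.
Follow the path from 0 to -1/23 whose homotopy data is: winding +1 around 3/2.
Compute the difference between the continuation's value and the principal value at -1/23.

Continued minus principal equals (5/207)*sqrt(4899).

The rational part is single-valued and drops out of the difference; each branch term changes only by its own monodromy.
(-5/6)*sqrt(1 - ρ/(3/2)): winding +1 is odd, the square root flips sign, contributing -2*(-5/6)*sqrt(1 - (-1/23)/(3/2)) = -2*(-5/6)*sqrt(71/69) = (5/207)*sqrt(4899).
Summing the contributions at ρ = -1/23 gives (5/207)*sqrt(4899).


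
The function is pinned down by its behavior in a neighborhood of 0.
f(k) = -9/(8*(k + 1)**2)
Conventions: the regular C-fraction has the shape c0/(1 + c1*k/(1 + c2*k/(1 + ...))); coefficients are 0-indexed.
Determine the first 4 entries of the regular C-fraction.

The regular C-fraction coefficients are [-9/8, 2, -1/2, 1/2].

Taylor coefficients (expand at 0): a_0 = -9/8, a_1 = 9/4, a_2 = -27/8, a_3 = 9/2.
c0 = a_0 = -9/8. Peel one level at a time: if S = 1 + c*k/S' with S'(0) = 1, then c is the k-coefficient of S and S' = c*k/(S - 1).
S_1 = c0/f = 1 + (2)*k + (1)*k^2 + ...; c1 = 2.
S_2 = c1*k/(S_1 - 1) = 1 + (-1/2)*k + (1/4)*k^2 + ...; c2 = -1/2.
S_3 = c2*k/(S_2 - 1) = 1 + (1/2)*k + ...; c3 = 1/2.
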